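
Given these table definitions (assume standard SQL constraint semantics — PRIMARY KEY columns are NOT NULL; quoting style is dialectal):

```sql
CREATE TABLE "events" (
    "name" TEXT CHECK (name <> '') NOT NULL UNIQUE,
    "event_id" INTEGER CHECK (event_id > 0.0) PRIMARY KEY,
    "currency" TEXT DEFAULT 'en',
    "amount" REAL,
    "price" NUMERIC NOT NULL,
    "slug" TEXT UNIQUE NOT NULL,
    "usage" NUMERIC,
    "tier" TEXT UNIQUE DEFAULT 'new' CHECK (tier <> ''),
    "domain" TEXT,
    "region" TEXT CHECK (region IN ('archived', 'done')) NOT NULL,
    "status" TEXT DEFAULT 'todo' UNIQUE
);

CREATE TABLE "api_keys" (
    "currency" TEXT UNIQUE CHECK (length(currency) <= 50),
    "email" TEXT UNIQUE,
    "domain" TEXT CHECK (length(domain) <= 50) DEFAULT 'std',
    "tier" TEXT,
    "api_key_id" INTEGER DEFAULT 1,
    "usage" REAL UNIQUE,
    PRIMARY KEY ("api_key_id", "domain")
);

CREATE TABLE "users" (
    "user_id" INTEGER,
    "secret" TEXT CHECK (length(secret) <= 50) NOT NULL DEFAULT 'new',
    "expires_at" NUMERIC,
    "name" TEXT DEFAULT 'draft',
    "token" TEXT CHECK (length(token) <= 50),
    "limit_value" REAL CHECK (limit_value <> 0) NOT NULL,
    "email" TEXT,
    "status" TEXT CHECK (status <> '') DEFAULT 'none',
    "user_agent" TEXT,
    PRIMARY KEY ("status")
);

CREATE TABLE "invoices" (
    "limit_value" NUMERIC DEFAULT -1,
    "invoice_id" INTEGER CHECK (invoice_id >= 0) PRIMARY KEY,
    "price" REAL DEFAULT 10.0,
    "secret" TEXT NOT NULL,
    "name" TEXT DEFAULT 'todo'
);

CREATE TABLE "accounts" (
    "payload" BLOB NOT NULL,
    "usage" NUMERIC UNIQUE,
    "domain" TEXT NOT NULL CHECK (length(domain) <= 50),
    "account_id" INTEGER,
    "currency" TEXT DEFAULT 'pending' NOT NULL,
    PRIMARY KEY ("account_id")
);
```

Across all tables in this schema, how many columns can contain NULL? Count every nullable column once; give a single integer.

20

events: 6 nullable (currency, amount, usage, tier, domain, status — PK (event_id) and explicit NOT NULL columns excluded).
api_keys: 4 nullable (currency, email, tier, usage — PK (api_key_id, domain) and explicit NOT NULL columns excluded).
users: 6 nullable (user_id, expires_at, name, token, email, user_agent — PK (status) and explicit NOT NULL columns excluded).
invoices: 3 nullable (limit_value, price, name — PK (invoice_id) and explicit NOT NULL columns excluded).
accounts: 1 nullable (usage — PK (account_id) and explicit NOT NULL columns excluded).
Total: 6 + 4 + 6 + 3 + 1 = 20.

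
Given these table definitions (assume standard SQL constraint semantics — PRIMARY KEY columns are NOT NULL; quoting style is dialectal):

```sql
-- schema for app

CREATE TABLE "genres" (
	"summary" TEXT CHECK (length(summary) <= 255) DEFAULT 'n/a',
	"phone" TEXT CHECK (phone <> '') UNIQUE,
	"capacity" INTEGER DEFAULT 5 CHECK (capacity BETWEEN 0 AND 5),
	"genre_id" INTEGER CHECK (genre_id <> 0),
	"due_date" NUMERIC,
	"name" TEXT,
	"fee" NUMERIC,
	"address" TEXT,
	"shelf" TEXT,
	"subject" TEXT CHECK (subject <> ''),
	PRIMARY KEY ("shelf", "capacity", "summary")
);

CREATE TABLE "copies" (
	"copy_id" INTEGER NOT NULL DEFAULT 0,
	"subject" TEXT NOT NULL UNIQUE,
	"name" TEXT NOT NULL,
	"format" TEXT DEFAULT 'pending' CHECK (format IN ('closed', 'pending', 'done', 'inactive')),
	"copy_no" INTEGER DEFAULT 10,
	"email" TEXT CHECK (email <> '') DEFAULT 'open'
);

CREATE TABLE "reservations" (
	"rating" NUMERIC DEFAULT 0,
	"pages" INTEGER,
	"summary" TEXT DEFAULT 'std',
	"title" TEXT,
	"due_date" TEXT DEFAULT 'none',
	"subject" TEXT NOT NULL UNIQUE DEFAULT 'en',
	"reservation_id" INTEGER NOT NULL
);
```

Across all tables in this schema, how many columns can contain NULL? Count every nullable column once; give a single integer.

genres: 7 nullable (phone, genre_id, due_date, name, fee, address, subject — PK (shelf, capacity, summary) and explicit NOT NULL columns excluded).
copies: 3 nullable (format, copy_no, email — PK none and explicit NOT NULL columns excluded).
reservations: 5 nullable (rating, pages, summary, title, due_date — PK none and explicit NOT NULL columns excluded).
Total: 7 + 3 + 5 = 15.

15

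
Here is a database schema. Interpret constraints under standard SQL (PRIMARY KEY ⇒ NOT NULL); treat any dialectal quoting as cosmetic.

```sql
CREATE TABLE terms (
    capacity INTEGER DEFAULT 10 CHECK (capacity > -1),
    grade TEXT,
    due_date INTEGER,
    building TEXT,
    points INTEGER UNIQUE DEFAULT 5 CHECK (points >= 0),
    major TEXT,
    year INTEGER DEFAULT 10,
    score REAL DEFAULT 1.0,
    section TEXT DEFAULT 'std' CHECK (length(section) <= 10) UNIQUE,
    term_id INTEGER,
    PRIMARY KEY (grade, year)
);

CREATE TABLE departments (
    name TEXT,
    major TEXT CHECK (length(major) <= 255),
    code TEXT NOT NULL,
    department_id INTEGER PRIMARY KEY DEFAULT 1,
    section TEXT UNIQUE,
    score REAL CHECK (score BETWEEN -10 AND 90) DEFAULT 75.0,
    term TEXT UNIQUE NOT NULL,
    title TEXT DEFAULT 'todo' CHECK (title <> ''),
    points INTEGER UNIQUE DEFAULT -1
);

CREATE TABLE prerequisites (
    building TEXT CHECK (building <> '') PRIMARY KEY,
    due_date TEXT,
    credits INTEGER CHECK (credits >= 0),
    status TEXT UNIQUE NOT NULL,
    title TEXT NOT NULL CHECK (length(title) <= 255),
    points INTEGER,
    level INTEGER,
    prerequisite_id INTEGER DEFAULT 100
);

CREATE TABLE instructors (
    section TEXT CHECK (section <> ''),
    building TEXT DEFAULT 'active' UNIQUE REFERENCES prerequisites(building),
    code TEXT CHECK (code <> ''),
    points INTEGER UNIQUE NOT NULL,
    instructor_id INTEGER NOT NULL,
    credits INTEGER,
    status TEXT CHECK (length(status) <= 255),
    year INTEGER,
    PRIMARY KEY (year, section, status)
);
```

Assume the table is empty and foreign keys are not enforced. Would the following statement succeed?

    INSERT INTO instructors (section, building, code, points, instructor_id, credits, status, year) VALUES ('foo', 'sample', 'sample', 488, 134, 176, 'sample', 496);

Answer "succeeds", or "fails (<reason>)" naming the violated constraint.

succeeds

NOT NULL columns: instructor_id is supplied; points is supplied; section is supplied; status is supplied; year is supplied.
CHECK constraints: 'foo' satisfies (section <> ''); 'sample' satisfies (code <> ''); 'sample' satisfies (length(status) <= 255).
No constraint is violated.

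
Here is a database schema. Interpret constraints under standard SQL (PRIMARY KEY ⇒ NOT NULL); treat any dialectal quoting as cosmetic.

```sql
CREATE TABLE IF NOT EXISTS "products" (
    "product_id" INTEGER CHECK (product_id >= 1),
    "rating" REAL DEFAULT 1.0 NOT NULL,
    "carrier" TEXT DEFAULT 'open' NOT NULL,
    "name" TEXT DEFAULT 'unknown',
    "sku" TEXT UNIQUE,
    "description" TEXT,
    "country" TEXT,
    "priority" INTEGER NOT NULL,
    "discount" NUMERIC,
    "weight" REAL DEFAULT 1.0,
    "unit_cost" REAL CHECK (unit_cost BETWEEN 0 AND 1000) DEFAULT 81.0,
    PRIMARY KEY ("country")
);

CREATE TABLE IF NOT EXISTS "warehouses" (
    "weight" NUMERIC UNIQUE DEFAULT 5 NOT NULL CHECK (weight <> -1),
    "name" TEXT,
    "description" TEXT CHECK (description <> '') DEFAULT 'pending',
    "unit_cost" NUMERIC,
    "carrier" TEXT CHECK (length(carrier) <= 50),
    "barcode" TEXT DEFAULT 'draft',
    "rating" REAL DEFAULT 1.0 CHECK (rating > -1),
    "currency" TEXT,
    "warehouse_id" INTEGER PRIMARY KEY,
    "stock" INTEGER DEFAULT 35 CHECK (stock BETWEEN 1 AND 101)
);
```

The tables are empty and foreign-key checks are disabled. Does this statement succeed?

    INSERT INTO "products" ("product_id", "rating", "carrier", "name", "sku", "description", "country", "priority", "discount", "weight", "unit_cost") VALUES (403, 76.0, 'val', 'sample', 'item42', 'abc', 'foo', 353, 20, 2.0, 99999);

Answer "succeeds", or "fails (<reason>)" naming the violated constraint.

fails (CHECK on unit_cost)

The value 99999 for unit_cost violates CHECK (unit_cost BETWEEN 0 AND 1000).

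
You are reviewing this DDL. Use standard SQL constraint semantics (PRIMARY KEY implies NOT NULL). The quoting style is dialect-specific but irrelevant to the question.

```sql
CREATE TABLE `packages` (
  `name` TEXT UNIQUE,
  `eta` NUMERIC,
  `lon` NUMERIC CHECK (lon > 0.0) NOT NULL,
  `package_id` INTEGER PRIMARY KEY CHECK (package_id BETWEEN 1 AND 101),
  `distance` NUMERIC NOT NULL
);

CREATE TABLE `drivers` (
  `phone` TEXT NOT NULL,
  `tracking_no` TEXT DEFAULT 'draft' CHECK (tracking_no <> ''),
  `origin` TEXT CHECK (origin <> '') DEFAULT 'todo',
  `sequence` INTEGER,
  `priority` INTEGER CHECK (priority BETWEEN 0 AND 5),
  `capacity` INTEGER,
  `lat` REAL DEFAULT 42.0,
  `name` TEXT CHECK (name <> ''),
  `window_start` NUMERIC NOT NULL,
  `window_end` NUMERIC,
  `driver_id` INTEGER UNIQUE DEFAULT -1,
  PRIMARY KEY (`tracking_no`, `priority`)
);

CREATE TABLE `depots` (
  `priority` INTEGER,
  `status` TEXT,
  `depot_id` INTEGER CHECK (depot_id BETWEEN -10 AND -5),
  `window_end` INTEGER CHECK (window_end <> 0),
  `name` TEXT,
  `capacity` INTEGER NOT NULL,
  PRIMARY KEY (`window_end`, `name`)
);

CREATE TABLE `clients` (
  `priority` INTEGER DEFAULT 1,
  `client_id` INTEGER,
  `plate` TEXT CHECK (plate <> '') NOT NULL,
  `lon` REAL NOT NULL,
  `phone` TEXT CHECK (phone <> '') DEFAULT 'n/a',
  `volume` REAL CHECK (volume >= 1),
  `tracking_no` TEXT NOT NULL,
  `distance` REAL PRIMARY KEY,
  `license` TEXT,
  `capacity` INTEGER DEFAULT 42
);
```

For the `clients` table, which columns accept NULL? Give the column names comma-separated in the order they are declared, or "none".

priority, client_id, phone, volume, license, capacity

- priority: DEFAULT only fills an omitted column; an explicit NULL is still allowed → nullable.
- client_id: no NOT NULL constraint applies → nullable.
- plate: declared NOT NULL → not nullable.
- lon: declared NOT NULL → not nullable.
- phone: CHECK does not forbid NULL (a CHECK constraint passes when its expression is NULL) → nullable.
- volume: CHECK does not forbid NULL (a CHECK constraint passes when its expression is NULL) → nullable.
- tracking_no: declared NOT NULL → not nullable.
- distance: part of the PRIMARY KEY, which implies NOT NULL → not nullable.
- license: no NOT NULL constraint applies → nullable.
- capacity: DEFAULT only fills an omitted column; an explicit NULL is still allowed → nullable.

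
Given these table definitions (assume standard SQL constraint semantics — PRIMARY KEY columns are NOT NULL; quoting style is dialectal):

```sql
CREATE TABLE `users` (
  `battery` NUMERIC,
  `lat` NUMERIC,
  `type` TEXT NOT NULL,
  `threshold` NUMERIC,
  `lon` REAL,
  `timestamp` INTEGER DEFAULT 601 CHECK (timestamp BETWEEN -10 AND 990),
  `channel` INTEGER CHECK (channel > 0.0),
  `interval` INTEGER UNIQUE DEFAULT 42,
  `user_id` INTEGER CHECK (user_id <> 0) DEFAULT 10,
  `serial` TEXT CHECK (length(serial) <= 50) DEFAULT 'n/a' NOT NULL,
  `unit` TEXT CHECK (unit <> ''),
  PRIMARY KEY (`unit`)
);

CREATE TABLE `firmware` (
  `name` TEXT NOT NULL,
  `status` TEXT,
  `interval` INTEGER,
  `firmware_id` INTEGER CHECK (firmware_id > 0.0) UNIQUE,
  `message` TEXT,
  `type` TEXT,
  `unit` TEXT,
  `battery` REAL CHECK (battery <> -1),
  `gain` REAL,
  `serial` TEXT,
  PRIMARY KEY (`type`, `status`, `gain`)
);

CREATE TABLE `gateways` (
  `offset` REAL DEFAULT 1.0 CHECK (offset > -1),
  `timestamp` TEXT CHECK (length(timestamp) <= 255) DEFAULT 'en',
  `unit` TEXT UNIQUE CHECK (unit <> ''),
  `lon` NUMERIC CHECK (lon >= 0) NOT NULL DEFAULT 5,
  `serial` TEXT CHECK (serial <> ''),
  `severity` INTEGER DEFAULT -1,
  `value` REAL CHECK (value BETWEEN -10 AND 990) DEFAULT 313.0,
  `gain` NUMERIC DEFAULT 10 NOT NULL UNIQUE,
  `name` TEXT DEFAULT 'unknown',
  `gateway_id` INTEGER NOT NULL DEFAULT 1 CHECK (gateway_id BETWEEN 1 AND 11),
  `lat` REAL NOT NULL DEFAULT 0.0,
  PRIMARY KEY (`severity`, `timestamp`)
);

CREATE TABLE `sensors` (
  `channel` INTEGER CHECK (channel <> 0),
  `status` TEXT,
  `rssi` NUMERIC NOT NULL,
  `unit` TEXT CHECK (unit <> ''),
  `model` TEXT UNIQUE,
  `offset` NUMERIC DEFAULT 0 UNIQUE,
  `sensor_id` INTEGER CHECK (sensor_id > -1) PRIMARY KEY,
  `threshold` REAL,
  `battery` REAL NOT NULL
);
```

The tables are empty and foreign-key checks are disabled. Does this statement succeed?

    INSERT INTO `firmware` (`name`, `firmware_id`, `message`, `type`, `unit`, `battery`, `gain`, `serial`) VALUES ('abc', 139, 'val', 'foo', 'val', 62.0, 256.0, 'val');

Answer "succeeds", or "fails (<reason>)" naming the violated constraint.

fails (NOT NULL on status)

status is omitted from the column list and has no DEFAULT, so it would receive NULL.
But status is part of the PRIMARY KEY (implied NOT NULL).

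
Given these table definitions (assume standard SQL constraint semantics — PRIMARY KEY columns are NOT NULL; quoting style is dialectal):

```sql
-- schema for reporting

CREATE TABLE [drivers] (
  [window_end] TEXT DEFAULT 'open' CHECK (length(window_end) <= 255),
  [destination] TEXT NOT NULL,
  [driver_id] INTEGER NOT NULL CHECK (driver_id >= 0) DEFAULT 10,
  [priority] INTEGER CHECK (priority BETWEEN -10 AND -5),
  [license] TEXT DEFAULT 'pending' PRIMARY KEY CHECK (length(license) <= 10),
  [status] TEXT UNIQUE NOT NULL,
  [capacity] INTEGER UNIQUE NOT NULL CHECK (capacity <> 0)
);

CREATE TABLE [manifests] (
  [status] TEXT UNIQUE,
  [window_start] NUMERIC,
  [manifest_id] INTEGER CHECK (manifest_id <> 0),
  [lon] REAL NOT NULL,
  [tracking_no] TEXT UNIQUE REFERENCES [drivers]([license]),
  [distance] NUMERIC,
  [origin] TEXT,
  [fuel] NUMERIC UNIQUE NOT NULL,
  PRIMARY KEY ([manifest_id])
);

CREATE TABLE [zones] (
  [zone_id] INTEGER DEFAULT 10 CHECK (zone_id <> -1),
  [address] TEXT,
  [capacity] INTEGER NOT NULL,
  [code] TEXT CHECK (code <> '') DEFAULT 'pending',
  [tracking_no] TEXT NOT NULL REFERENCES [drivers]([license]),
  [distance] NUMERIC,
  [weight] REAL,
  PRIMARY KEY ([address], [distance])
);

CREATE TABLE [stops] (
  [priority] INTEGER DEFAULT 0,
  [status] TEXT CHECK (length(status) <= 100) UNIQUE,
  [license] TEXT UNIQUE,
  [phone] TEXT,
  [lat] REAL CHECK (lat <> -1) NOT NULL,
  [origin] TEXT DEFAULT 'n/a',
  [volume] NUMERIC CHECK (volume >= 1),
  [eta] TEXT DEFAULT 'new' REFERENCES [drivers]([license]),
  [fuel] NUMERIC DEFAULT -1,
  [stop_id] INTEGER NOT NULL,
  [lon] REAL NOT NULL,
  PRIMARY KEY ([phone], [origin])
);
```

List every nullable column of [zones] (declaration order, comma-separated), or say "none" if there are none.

zone_id, code, weight

- zone_id: CHECK does not forbid NULL (a CHECK constraint passes when its expression is NULL) → nullable.
- address: part of the PRIMARY KEY, which implies NOT NULL → not nullable.
- capacity: declared NOT NULL → not nullable.
- code: CHECK does not forbid NULL (a CHECK constraint passes when its expression is NULL) → nullable.
- tracking_no: declared NOT NULL → not nullable.
- distance: part of the PRIMARY KEY, which implies NOT NULL → not nullable.
- weight: no NOT NULL constraint applies → nullable.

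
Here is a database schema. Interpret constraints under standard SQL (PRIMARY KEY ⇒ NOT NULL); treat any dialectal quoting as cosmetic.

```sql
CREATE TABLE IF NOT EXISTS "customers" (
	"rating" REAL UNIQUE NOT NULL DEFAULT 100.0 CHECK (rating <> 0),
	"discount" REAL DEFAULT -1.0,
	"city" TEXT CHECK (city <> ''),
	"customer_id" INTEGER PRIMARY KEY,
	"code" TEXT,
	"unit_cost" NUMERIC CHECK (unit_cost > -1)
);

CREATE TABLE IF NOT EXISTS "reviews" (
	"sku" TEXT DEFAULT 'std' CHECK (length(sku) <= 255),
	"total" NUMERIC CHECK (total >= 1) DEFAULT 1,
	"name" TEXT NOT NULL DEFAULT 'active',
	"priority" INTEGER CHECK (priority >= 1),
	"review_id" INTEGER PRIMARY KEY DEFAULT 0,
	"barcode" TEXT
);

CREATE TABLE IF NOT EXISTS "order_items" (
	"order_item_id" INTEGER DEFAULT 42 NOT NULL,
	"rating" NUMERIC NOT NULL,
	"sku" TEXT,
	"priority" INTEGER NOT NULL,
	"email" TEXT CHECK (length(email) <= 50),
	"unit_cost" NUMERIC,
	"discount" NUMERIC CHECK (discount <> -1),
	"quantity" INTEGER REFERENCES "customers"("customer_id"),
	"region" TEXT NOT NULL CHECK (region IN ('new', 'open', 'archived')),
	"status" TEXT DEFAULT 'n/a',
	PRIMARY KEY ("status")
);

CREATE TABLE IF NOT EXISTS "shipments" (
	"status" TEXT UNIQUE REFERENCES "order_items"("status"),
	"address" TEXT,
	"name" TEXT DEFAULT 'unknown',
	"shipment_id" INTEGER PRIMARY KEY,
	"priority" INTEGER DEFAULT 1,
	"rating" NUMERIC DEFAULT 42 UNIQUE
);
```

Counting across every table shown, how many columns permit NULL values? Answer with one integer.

18

customers: 4 nullable (discount, city, code, unit_cost — PK (customer_id) and explicit NOT NULL columns excluded).
reviews: 4 nullable (sku, total, priority, barcode — PK (review_id) and explicit NOT NULL columns excluded).
order_items: 5 nullable (sku, email, unit_cost, discount, quantity — PK (status) and explicit NOT NULL columns excluded).
shipments: 5 nullable (status, address, name, priority, rating — PK (shipment_id) and explicit NOT NULL columns excluded).
Total: 4 + 4 + 5 + 5 = 18.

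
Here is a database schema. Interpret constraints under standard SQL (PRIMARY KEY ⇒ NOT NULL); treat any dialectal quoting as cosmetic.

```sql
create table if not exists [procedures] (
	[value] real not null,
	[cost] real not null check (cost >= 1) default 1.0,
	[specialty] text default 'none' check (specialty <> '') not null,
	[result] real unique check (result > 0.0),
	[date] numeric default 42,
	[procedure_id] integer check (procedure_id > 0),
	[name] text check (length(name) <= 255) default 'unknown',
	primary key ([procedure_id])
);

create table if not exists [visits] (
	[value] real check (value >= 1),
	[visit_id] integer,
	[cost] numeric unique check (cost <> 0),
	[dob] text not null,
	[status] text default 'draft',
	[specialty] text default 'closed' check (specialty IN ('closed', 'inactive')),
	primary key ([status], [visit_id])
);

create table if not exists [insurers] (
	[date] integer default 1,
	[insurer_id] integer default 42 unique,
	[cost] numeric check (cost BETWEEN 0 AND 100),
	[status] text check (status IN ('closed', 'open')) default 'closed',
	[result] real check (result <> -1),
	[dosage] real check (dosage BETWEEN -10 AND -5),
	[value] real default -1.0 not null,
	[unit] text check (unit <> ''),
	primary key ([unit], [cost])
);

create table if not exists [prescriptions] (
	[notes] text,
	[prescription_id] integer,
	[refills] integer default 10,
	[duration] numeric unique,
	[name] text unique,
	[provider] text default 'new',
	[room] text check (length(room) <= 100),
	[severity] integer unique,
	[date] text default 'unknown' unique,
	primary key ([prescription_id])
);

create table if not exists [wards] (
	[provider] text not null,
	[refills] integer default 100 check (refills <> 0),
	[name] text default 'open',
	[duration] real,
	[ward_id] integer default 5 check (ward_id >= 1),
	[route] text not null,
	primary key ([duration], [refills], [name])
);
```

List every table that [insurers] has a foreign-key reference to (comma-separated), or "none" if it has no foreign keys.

none

No column in insurers has a REFERENCES clause.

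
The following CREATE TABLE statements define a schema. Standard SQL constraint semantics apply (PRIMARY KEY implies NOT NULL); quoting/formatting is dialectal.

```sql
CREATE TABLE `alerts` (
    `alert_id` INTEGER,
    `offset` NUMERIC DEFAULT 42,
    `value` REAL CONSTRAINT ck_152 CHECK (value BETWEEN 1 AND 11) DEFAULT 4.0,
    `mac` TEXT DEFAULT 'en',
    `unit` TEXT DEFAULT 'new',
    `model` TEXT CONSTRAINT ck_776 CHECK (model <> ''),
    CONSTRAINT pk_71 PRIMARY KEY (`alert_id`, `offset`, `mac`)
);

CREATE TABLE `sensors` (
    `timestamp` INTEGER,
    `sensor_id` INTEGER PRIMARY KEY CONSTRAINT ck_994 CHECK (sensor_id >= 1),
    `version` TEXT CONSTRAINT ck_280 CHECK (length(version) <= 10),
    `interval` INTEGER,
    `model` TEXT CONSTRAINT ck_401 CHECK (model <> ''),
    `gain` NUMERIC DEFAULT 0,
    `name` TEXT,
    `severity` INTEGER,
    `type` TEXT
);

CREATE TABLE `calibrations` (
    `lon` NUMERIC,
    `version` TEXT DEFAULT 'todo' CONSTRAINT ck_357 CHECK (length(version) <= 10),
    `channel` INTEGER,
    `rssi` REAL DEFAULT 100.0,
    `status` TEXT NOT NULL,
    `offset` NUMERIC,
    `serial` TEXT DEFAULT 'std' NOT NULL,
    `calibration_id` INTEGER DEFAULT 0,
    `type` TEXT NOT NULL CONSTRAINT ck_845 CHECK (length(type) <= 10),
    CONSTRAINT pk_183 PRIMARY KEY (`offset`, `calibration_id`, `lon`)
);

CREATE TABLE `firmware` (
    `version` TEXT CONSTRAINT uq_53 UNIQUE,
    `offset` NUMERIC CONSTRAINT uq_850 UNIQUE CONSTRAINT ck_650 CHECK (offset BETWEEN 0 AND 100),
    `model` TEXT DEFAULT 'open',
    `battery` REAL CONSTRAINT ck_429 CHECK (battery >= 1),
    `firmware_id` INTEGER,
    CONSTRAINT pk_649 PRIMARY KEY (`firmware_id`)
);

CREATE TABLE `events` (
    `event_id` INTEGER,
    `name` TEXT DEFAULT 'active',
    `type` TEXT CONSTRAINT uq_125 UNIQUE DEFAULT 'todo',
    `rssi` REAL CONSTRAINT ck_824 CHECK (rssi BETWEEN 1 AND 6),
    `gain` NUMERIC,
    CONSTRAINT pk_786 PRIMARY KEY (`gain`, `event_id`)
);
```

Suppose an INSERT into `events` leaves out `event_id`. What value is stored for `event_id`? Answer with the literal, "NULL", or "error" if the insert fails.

error

event_id has no DEFAULT clause.
Omitting it would insert NULL, but it is part of the PRIMARY KEY, so the INSERT fails.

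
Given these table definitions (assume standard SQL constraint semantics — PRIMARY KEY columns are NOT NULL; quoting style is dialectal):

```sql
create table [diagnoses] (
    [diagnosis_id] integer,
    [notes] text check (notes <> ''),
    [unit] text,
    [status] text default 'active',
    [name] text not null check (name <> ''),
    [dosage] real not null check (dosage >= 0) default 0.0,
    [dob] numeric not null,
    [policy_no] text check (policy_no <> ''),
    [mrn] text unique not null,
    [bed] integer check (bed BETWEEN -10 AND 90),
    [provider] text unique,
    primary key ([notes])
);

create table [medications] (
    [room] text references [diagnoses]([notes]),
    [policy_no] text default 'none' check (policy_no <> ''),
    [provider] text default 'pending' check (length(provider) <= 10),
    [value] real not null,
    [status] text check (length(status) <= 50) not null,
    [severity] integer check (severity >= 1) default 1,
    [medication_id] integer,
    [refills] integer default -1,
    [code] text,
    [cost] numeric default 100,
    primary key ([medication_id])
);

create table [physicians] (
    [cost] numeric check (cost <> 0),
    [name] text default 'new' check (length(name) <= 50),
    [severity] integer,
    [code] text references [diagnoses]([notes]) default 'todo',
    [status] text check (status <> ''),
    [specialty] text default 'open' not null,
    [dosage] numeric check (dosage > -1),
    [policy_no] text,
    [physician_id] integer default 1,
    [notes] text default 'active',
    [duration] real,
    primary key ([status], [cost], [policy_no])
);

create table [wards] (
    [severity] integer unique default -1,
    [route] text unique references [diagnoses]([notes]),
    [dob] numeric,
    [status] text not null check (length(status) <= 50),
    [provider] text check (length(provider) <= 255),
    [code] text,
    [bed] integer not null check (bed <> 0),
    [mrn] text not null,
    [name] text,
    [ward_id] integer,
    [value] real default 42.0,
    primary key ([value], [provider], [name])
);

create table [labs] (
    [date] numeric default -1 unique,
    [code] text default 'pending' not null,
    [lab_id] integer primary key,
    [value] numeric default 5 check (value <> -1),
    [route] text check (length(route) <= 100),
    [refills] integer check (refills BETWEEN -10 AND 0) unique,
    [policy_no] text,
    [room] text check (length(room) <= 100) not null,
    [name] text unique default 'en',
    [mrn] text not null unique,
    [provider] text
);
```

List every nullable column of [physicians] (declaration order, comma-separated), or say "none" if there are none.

name, severity, code, dosage, physician_id, notes, duration

- cost: part of the PRIMARY KEY, which implies NOT NULL → not nullable.
- name: CHECK does not forbid NULL (a CHECK constraint passes when its expression is NULL) → nullable.
- severity: no NOT NULL constraint applies → nullable.
- code: a foreign key column may be NULL unless separately constrained → nullable.
- status: part of the PRIMARY KEY, which implies NOT NULL → not nullable.
- specialty: declared NOT NULL → not nullable.
- dosage: CHECK does not forbid NULL (a CHECK constraint passes when its expression is NULL) → nullable.
- policy_no: part of the PRIMARY KEY, which implies NOT NULL → not nullable.
- physician_id: DEFAULT only fills an omitted column; an explicit NULL is still allowed → nullable.
- notes: DEFAULT only fills an omitted column; an explicit NULL is still allowed → nullable.
- duration: no NOT NULL constraint applies → nullable.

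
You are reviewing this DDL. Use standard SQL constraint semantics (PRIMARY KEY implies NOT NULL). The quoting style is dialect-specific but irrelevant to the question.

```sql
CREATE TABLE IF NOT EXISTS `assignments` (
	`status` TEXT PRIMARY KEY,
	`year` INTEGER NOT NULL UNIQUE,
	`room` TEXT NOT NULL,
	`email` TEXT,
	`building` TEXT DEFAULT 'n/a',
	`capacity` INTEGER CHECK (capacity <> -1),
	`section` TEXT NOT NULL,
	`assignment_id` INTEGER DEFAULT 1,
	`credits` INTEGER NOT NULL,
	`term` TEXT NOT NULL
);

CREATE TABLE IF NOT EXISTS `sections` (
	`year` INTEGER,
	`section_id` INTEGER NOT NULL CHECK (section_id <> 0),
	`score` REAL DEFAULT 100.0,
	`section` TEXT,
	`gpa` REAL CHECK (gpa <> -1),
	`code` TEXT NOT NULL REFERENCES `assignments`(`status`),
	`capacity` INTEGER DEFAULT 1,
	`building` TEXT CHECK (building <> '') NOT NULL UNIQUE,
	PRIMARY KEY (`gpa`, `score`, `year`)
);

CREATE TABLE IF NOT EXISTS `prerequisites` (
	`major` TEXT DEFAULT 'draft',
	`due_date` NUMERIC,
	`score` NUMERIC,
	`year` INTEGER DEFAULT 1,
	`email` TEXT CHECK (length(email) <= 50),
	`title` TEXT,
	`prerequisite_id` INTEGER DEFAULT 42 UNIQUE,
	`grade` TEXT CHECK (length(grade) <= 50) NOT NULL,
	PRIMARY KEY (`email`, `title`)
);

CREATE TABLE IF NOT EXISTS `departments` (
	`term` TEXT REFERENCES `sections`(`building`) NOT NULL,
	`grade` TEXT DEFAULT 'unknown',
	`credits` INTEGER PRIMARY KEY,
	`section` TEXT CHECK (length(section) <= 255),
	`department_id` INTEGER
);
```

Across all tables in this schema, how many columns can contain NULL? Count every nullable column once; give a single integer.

assignments: 4 nullable (email, building, capacity, assignment_id — PK (status) and explicit NOT NULL columns excluded).
sections: 2 nullable (section, capacity — PK (gpa, score, year) and explicit NOT NULL columns excluded).
prerequisites: 5 nullable (major, due_date, score, year, prerequisite_id — PK (email, title) and explicit NOT NULL columns excluded).
departments: 3 nullable (grade, section, department_id — PK (credits) and explicit NOT NULL columns excluded).
Total: 4 + 2 + 5 + 3 = 14.

14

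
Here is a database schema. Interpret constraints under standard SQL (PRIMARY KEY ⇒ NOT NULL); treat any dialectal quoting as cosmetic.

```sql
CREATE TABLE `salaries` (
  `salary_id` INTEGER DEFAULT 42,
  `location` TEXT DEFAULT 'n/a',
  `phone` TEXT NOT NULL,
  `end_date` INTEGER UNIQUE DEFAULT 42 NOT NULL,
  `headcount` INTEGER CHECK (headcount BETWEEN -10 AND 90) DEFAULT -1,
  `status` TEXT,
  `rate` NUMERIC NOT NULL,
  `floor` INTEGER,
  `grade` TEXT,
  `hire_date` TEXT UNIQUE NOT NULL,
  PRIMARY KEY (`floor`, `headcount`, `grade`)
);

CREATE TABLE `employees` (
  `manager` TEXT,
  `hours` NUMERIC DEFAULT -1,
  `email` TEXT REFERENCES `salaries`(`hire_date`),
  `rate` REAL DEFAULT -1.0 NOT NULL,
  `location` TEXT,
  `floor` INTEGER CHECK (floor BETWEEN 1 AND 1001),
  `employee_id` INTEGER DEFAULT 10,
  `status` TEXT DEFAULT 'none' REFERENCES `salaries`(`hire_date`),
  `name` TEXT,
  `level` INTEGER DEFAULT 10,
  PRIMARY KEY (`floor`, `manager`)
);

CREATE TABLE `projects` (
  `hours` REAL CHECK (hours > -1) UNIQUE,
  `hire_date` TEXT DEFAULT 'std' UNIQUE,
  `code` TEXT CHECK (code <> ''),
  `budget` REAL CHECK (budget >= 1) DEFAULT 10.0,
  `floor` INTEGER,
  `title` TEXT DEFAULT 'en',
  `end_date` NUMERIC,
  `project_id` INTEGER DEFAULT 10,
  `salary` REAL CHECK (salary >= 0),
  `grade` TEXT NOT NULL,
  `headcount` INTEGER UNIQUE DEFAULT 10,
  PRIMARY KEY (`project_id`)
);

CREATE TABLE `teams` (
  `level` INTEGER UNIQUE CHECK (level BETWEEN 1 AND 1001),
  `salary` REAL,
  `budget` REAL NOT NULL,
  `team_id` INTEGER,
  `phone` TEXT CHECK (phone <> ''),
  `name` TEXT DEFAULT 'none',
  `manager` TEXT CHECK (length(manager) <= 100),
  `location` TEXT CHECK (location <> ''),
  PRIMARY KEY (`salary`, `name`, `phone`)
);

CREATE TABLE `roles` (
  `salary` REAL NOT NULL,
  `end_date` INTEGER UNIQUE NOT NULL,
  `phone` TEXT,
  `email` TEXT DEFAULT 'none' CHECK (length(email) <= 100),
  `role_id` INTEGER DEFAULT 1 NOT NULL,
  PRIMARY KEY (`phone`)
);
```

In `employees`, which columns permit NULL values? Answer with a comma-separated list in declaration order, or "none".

hours, email, location, employee_id, status, name, level

- manager: part of the PRIMARY KEY, which implies NOT NULL → not nullable.
- hours: DEFAULT only fills an omitted column; an explicit NULL is still allowed → nullable.
- email: a foreign key column may be NULL unless separately constrained → nullable.
- rate: declared NOT NULL → not nullable.
- location: no NOT NULL constraint applies → nullable.
- floor: part of the PRIMARY KEY, which implies NOT NULL → not nullable.
- employee_id: DEFAULT only fills an omitted column; an explicit NULL is still allowed → nullable.
- status: a foreign key column may be NULL unless separately constrained → nullable.
- name: no NOT NULL constraint applies → nullable.
- level: DEFAULT only fills an omitted column; an explicit NULL is still allowed → nullable.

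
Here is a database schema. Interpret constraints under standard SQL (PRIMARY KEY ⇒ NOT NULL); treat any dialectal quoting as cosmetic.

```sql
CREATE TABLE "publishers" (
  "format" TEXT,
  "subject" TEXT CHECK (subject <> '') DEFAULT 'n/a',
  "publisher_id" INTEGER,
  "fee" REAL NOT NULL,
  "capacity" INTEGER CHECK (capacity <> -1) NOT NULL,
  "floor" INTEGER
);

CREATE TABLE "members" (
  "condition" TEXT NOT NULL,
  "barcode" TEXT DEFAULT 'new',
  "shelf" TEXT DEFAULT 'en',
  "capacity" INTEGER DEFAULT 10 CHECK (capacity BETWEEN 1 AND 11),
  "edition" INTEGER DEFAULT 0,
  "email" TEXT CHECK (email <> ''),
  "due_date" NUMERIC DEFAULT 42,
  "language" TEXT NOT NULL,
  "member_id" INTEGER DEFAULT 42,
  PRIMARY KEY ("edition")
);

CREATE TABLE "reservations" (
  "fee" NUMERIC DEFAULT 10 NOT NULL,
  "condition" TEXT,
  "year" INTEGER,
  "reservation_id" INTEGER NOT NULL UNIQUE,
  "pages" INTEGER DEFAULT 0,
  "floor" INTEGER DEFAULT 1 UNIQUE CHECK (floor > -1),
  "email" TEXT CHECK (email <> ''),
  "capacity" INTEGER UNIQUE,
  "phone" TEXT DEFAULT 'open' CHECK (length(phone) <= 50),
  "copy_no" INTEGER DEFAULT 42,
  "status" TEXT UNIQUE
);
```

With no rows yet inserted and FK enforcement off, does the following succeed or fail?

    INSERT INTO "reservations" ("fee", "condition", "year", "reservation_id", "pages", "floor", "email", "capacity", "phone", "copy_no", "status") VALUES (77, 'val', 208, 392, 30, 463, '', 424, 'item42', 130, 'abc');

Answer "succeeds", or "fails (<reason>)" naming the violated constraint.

The value '' for email violates CHECK (email <> '').

fails (CHECK on email)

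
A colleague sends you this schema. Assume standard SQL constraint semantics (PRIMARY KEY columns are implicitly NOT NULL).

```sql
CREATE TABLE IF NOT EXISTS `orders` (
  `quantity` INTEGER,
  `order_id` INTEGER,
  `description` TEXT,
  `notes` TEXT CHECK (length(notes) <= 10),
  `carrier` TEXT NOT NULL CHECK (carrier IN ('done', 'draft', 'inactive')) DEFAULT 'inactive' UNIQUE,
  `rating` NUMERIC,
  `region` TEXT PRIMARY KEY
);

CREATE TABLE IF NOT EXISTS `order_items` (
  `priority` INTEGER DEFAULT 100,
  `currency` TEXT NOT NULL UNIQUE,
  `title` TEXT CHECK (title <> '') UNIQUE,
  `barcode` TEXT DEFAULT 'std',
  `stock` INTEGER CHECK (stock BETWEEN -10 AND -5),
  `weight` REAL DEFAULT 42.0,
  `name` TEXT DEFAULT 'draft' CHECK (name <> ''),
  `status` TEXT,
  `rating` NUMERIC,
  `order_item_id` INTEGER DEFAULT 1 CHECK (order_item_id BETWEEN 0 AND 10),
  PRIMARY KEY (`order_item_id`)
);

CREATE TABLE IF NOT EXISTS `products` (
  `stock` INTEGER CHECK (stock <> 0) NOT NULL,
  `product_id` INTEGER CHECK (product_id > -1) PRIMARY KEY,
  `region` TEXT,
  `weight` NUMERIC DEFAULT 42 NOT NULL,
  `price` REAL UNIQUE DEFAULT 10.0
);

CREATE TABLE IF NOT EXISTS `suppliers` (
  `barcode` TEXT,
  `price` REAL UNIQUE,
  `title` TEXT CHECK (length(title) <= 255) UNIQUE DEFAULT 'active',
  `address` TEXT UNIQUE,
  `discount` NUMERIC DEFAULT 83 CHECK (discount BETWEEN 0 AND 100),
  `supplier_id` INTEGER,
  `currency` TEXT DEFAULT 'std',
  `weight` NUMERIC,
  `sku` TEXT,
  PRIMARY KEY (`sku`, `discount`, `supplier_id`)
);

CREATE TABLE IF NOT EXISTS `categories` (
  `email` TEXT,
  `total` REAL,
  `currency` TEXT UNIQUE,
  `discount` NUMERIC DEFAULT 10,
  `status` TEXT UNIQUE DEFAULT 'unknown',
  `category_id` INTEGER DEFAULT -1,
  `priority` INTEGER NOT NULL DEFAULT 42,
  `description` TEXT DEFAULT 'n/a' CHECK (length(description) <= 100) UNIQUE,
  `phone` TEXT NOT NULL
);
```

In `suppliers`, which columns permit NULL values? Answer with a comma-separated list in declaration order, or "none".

barcode, price, title, address, currency, weight

- barcode: no NOT NULL constraint applies → nullable.
- price: UNIQUE does not imply NOT NULL → nullable.
- title: CHECK does not forbid NULL (a CHECK constraint passes when its expression is NULL) → nullable.
- address: UNIQUE does not imply NOT NULL → nullable.
- discount: part of the PRIMARY KEY, which implies NOT NULL → not nullable.
- supplier_id: part of the PRIMARY KEY, which implies NOT NULL → not nullable.
- currency: DEFAULT only fills an omitted column; an explicit NULL is still allowed → nullable.
- weight: no NOT NULL constraint applies → nullable.
- sku: part of the PRIMARY KEY, which implies NOT NULL → not nullable.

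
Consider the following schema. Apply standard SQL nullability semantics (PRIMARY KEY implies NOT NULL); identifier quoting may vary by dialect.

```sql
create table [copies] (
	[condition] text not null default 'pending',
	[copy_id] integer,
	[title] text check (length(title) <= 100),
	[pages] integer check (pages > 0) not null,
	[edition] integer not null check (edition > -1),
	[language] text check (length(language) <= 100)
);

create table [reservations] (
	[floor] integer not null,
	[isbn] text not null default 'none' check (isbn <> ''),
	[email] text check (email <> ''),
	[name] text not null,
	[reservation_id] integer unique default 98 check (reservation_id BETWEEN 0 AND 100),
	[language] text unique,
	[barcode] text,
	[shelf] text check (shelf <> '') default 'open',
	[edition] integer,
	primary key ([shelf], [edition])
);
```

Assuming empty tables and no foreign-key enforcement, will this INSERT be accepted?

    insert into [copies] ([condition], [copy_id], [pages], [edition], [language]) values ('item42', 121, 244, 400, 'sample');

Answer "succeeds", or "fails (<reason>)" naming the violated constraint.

succeeds

NOT NULL columns: condition is supplied; edition is supplied; pages is supplied.
CHECK constraints: 244 satisfies (pages > 0); 400 satisfies (edition > -1); 'sample' satisfies (length(language) <= 100).
No constraint is violated.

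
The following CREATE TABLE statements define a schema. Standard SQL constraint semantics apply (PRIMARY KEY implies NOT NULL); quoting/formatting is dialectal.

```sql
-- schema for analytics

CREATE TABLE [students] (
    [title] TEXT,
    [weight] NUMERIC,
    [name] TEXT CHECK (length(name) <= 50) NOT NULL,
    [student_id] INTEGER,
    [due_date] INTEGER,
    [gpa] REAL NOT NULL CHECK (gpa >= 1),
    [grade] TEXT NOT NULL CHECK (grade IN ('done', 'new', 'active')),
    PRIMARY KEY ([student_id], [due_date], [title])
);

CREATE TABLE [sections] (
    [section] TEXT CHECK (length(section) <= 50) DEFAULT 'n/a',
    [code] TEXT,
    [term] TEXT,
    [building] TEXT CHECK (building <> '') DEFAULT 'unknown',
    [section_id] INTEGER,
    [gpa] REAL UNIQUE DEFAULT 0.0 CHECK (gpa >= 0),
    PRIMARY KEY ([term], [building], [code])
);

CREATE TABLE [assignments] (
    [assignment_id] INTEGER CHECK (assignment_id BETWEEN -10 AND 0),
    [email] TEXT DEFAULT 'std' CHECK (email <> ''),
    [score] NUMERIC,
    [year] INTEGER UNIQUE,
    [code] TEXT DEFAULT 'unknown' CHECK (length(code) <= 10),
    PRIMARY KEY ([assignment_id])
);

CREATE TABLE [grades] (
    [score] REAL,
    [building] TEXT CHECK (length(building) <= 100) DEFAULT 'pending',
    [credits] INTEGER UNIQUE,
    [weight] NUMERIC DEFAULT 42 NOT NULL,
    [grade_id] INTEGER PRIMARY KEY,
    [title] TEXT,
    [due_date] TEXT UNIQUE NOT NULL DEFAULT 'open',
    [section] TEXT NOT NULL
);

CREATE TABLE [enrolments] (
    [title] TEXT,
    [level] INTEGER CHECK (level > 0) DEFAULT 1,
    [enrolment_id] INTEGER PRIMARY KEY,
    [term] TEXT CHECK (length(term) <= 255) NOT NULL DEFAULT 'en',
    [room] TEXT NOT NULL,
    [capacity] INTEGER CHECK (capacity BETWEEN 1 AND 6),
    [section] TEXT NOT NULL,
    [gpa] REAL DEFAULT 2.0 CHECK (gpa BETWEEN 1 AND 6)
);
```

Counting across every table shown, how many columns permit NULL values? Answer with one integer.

students: 1 nullable (weight — PK (student_id, due_date, title) and explicit NOT NULL columns excluded).
sections: 3 nullable (section, section_id, gpa — PK (term, building, code) and explicit NOT NULL columns excluded).
assignments: 4 nullable (email, score, year, code — PK (assignment_id) and explicit NOT NULL columns excluded).
grades: 4 nullable (score, building, credits, title — PK (grade_id) and explicit NOT NULL columns excluded).
enrolments: 4 nullable (title, level, capacity, gpa — PK (enrolment_id) and explicit NOT NULL columns excluded).
Total: 1 + 3 + 4 + 4 + 4 = 16.

16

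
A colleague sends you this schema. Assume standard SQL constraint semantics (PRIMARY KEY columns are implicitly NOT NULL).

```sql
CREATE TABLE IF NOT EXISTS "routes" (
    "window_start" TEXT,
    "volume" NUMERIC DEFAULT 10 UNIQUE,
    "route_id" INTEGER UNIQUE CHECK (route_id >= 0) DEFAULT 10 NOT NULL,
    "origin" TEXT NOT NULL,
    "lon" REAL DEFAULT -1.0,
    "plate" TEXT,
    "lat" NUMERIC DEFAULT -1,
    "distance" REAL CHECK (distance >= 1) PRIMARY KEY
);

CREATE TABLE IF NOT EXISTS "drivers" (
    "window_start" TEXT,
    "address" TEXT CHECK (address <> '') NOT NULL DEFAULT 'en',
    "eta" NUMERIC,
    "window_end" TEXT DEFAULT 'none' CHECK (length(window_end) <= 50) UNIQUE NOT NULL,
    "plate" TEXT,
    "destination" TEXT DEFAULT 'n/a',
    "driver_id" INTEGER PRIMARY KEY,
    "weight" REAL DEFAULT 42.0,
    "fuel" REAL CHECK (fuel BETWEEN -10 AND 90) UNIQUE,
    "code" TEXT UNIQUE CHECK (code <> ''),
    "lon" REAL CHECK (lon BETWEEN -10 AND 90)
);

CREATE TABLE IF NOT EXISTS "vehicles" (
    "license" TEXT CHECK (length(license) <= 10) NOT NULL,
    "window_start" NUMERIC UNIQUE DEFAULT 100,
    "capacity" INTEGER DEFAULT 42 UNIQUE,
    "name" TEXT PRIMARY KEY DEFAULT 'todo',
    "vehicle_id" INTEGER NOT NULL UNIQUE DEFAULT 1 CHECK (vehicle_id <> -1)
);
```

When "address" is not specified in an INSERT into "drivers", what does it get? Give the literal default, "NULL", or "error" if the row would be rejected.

'en'

address has an explicit DEFAULT 'en'.
When the column is omitted from an INSERT, that default is used.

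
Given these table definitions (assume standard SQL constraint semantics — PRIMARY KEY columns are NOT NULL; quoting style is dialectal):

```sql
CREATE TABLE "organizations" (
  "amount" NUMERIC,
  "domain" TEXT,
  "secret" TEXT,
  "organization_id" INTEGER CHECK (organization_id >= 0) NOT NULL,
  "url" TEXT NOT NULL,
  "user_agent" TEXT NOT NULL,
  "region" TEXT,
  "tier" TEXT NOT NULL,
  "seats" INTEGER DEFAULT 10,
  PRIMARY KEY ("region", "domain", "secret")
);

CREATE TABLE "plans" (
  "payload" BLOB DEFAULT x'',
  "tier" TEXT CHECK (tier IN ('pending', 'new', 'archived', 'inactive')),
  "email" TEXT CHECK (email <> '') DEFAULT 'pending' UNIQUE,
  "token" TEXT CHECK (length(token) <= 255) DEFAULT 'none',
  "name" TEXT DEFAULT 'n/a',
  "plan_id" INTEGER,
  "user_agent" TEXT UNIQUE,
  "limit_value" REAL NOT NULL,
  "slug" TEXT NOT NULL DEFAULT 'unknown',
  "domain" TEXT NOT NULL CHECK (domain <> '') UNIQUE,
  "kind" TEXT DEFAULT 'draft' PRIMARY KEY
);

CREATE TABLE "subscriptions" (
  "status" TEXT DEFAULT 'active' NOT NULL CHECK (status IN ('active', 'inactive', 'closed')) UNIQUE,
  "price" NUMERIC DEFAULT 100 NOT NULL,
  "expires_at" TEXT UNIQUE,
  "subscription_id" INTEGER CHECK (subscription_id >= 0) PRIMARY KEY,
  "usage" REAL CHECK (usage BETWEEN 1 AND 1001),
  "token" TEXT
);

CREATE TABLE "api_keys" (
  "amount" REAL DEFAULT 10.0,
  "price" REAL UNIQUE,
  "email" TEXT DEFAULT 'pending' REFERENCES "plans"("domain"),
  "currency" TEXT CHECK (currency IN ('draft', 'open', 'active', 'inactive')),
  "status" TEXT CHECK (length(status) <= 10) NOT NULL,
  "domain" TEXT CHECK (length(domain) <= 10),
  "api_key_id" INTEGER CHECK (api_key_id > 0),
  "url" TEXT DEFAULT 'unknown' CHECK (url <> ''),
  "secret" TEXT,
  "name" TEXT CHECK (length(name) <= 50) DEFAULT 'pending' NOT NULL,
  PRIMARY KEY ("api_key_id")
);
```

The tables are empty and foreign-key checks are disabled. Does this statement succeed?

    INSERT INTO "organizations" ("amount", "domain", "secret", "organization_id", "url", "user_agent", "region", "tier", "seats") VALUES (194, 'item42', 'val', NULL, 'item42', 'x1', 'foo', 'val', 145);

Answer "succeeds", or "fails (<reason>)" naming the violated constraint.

organization_id is explicitly set to NULL, but organization_id is declared NOT NULL.

fails (NOT NULL on organization_id)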